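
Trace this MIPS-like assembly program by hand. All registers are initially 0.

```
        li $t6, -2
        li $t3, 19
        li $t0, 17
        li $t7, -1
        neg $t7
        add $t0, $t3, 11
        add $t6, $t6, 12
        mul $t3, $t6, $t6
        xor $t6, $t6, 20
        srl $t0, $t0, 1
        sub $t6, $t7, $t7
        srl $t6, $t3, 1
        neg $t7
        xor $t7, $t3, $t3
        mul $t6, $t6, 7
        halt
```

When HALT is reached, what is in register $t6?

$t6=-2
$t3=19
$t0=17
$t7=-1
$t7=-(-1)=1
$t0=19+11=30
$t6=(-2)+12=10
$t3=10*10=100
$t6=10^20=30
$t0=30>>1=15
$t6=1-1=0
$t6=100>>1=50
$t7=-(1)=-1
$t7=100^100=0
$t6=50*7=350
halt.

350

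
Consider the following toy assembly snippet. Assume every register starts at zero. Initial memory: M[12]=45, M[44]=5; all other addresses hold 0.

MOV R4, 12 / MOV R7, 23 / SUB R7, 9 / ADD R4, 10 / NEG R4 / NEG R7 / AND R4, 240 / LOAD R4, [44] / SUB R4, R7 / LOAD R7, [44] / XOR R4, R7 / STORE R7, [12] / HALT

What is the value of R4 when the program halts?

22

after MOV R4, 12: R4=12
after MOV R7, 23: R7=23
after SUB R7, 9: R7=23-9=14
after ADD R4, 10: R4=12+10=22
after NEG R4: R4=-(22)=-22
after NEG R7: R7=-(14)=-14
after AND R4, 240: R4=(-22)&240=224
after LOAD R4, [44]: R4=M[44]=5
after SUB R4, R7: R4=5-(-14)=19
after LOAD R7, [44]: R7=M[44]=5
after XOR R4, R7: R4=19^5=22
STORE R7, [12] → M[12]=5
halt.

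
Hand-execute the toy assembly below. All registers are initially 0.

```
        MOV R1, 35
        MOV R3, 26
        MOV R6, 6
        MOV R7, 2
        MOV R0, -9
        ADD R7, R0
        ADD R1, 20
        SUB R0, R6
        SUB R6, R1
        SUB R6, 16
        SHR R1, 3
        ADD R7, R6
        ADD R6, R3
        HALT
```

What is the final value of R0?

R1=35
R3=26
R6=6
R7=2
R0=-9
R7=2+(-9)=-7
R1=35+20=55
R0=(-9)-6=-15
R6=6-55=-49
R6=(-49)-16=-65
R1=55>>3=6
R7=(-7)+(-65)=-72
R6=(-65)+26=-39
halt.

-15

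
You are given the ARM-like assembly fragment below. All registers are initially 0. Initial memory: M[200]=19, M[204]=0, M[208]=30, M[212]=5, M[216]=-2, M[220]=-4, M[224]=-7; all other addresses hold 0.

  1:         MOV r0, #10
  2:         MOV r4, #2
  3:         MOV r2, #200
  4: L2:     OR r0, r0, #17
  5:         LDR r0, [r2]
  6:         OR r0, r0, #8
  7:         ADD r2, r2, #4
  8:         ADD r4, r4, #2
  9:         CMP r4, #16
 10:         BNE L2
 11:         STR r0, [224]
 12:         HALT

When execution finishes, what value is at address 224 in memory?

r0=10
r4=2
r2=200
r0=10|17=27
r0=M[200]=19
r0=19|8=27
r2=200+4=204
r4=2+2=4
CMP r4, #16  (cmp 4,16)
BNE L2: taken
r0=27|17=27
r0=M[204]=0
r0=0|8=8
r2=204+4=208
r4=4+2=6
CMP r4, #16  (cmp 6,16)
BNE L2: taken
r0=8|17=25
r0=M[208]=30
r0=30|8=30
r2=208+4=212
r4=6+2=8
CMP r4, #16  (cmp 8,16)
BNE L2: taken
r0=30|17=31
r0=M[212]=5
r0=5|8=13
r2=212+4=216
r4=8+2=10
CMP r4, #16  (cmp 10,16)
BNE L2: taken
r0=13|17=29
r0=M[216]=-2
r0=(-2)|8=-2
r2=216+4=220
r4=10+2=12
CMP r4, #16  (cmp 12,16)
BNE L2: taken
r0=(-2)|17=-1
r0=M[220]=-4
r0=(-4)|8=-4
r2=220+4=224
r4=12+2=14
CMP r4, #16  (cmp 14,16)
BNE L2: taken
r0=(-4)|17=-3
r0=M[224]=-7
r0=(-7)|8=-7
r2=224+4=228
r4=14+2=16
CMP r4, #16  (cmp 16,16)
BNE L2: not taken
STR r0, [224] → M[224]=-7
halt.

-7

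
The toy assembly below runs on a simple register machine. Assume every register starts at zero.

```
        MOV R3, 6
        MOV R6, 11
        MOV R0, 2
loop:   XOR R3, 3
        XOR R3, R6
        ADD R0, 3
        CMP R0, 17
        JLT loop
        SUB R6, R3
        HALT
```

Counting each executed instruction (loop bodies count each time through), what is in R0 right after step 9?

5

MOV R3, 6 → R3=6
MOV R6, 11 → R6=11
MOV R0, 2 → R0=2
XOR R3, 3 → R3=6^3=5
XOR R3, R6 → R3=5^11=14
ADD R0, 3 → R0=2+3=5
CMP R0, 17  (cmp 5,17)
JLT loop: taken
XOR R3, 3 → R3=14^3=13
After step 9: R0 = 5.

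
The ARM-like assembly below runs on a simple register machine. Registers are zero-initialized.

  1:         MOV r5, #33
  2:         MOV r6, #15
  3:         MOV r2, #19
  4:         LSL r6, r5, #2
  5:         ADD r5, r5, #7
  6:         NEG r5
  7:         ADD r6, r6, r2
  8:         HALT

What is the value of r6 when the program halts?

151

after MOV r5, #33: r5=33
after MOV r6, #15: r6=15
after MOV r2, #19: r2=19
after LSL r6, r5, #2: r6=33<<2=132
after ADD r5, r5, #7: r5=33+7=40
after NEG r5: r5=-(40)=-40
after ADD r6, r6, r2: r6=132+19=151
halt.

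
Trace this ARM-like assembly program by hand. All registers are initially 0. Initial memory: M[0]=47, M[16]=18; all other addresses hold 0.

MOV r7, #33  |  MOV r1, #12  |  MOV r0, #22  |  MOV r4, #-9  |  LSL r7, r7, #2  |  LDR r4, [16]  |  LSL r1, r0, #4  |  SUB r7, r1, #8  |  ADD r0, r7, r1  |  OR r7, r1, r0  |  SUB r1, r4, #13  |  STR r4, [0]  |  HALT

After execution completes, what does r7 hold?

MOV r7, #33 → r7=33
MOV r1, #12 → r1=12
MOV r0, #22 → r0=22
MOV r4, #-9 → r4=-9
LSL r7, r7, #2 → r7=33<<2=132
LDR r4, [16] → r4=M[16]=18
LSL r1, r0, #4 → r1=22<<4=352
SUB r7, r1, #8 → r7=352-8=344
ADD r0, r7, r1 → r0=344+352=696
OR r7, r1, r0 → r7=352|696=1016
SUB r1, r4, #13 → r1=18-13=5
STR r4, [0] → M[0]=18
halt.

1016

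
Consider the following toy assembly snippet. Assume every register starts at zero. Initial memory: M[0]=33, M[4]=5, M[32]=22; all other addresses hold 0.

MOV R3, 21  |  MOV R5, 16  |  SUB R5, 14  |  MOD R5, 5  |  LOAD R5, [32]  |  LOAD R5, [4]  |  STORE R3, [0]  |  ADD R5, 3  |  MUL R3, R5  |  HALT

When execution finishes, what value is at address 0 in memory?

21

R3=21
R5=16
R5=16-14=2
R5=2%5=2
R5=M[32]=22
R5=M[4]=5
STORE R3, [0] → M[0]=21
R5=5+3=8
R3=21*8=168
halt.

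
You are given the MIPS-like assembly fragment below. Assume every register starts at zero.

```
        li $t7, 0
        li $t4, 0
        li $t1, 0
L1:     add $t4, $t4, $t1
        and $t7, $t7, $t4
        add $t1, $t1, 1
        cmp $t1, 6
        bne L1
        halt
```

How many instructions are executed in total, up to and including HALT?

after li $t7, 0: $t7=0
after li $t4, 0: $t4=0
after li $t1, 0: $t1=0
after add $t4, $t4, $t1: $t4=0+0=0
after and $t7, $t7, $t4: $t7=0&0=0
after add $t1, $t1, 1: $t1=0+1=1
cmp $t1, 6  (cmp 1,6)
bne L1: taken
after add $t4, $t4, $t1: $t4=0+1=1
after and $t7, $t7, $t4: $t7=0&1=0
after add $t1, $t1, 1: $t1=1+1=2
cmp $t1, 6  (cmp 2,6)
bne L1: taken
after add $t4, $t4, $t1: $t4=1+2=3
after and $t7, $t7, $t4: $t7=0&3=0
after add $t1, $t1, 1: $t1=2+1=3
cmp $t1, 6  (cmp 3,6)
bne L1: taken
after add $t4, $t4, $t1: $t4=3+3=6
after and $t7, $t7, $t4: $t7=0&6=0
after add $t1, $t1, 1: $t1=3+1=4
cmp $t1, 6  (cmp 4,6)
bne L1: taken
after add $t4, $t4, $t1: $t4=6+4=10
after and $t7, $t7, $t4: $t7=0&10=0
after add $t1, $t1, 1: $t1=4+1=5
cmp $t1, 6  (cmp 5,6)
bne L1: taken
after add $t4, $t4, $t1: $t4=10+5=15
after and $t7, $t7, $t4: $t7=0&15=0
after add $t1, $t1, 1: $t1=5+1=6
cmp $t1, 6  (cmp 6,6)
bne L1: not taken
halt.
Total executed instructions: 34.

34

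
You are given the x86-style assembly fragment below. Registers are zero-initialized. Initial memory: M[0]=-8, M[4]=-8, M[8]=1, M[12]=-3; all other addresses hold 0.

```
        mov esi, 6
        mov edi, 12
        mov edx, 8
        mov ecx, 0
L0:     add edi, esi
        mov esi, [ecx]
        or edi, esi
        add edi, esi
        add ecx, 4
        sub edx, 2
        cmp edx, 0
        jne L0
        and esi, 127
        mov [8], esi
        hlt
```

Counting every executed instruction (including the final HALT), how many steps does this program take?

esi=6
edi=12
edx=8
ecx=0
edi=12+6=18
esi=M[0]=-8
edi=18|(-8)=-6
edi=(-6)+(-8)=-14
ecx=0+4=4
edx=8-2=6
cmp edx, 0  (cmp 6,0)
jne L0: taken
edi=(-14)+(-8)=-22
esi=M[4]=-8
edi=(-22)|(-8)=-6
edi=(-6)+(-8)=-14
ecx=4+4=8
edx=6-2=4
cmp edx, 0  (cmp 4,0)
jne L0: taken
edi=(-14)+(-8)=-22
esi=M[8]=1
edi=(-22)|1=-21
edi=(-21)+1=-20
ecx=8+4=12
edx=4-2=2
cmp edx, 0  (cmp 2,0)
jne L0: taken
edi=(-20)+1=-19
esi=M[12]=-3
edi=(-19)|(-3)=-3
edi=(-3)+(-3)=-6
ecx=12+4=16
edx=2-2=0
cmp edx, 0  (cmp 0,0)
jne L0: not taken
esi=(-3)&127=125
mov [8], esi → M[8]=125
halt.
Total executed instructions: 39.

39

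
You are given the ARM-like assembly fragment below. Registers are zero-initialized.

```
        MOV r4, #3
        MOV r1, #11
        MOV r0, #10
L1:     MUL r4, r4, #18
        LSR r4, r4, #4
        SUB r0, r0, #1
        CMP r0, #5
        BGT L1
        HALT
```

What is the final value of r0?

5

MOV r4, #3 → r4=3
MOV r1, #11 → r1=11
MOV r0, #10 → r0=10
MUL r4, r4, #18 → r4=3*18=54
LSR r4, r4, #4 → r4=54>>4=3
SUB r0, r0, #1 → r0=10-1=9
CMP r0, #5  (cmp 9,5)
BGT L1: taken
MUL r4, r4, #18 → r4=3*18=54
LSR r4, r4, #4 → r4=54>>4=3
SUB r0, r0, #1 → r0=9-1=8
CMP r0, #5  (cmp 8,5)
BGT L1: taken
MUL r4, r4, #18 → r4=3*18=54
LSR r4, r4, #4 → r4=54>>4=3
SUB r0, r0, #1 → r0=8-1=7
CMP r0, #5  (cmp 7,5)
BGT L1: taken
MUL r4, r4, #18 → r4=3*18=54
LSR r4, r4, #4 → r4=54>>4=3
SUB r0, r0, #1 → r0=7-1=6
CMP r0, #5  (cmp 6,5)
BGT L1: taken
MUL r4, r4, #18 → r4=3*18=54
LSR r4, r4, #4 → r4=54>>4=3
SUB r0, r0, #1 → r0=6-1=5
CMP r0, #5  (cmp 5,5)
BGT L1: not taken
halt.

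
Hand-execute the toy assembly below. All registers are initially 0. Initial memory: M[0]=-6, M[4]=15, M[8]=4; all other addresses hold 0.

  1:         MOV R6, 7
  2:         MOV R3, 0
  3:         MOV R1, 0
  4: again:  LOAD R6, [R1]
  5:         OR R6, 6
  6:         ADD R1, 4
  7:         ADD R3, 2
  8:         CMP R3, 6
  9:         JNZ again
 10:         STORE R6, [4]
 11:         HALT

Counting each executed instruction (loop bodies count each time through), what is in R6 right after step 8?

-2

MOV R6, 7 → R6=7
MOV R3, 0 → R3=0
MOV R1, 0 → R1=0
LOAD R6, [R1] → R6=M[0]=-6
OR R6, 6 → R6=(-6)|6=-2
ADD R1, 4 → R1=0+4=4
ADD R3, 2 → R3=0+2=2
CMP R3, 6  (cmp 2,6)
After step 8: R6 = -2.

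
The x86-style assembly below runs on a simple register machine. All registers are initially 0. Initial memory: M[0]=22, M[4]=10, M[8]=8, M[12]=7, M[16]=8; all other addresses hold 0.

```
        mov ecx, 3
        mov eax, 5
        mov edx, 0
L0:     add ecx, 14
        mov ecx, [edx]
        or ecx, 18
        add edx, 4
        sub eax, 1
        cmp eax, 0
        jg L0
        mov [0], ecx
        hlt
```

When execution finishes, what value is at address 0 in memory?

26

mov ecx, 3 → ecx=3
mov eax, 5 → eax=5
mov edx, 0 → edx=0
add ecx, 14 → ecx=3+14=17
mov ecx, [edx] → ecx=M[0]=22
or ecx, 18 → ecx=22|18=22
add edx, 4 → edx=0+4=4
sub eax, 1 → eax=5-1=4
cmp eax, 0  (cmp 4,0)
jg L0: taken
add ecx, 14 → ecx=22+14=36
mov ecx, [edx] → ecx=M[4]=10
or ecx, 18 → ecx=10|18=26
add edx, 4 → edx=4+4=8
sub eax, 1 → eax=4-1=3
cmp eax, 0  (cmp 3,0)
jg L0: taken
add ecx, 14 → ecx=26+14=40
mov ecx, [edx] → ecx=M[8]=8
or ecx, 18 → ecx=8|18=26
add edx, 4 → edx=8+4=12
sub eax, 1 → eax=3-1=2
cmp eax, 0  (cmp 2,0)
jg L0: taken
add ecx, 14 → ecx=26+14=40
mov ecx, [edx] → ecx=M[12]=7
or ecx, 18 → ecx=7|18=23
add edx, 4 → edx=12+4=16
sub eax, 1 → eax=2-1=1
cmp eax, 0  (cmp 1,0)
jg L0: taken
add ecx, 14 → ecx=23+14=37
mov ecx, [edx] → ecx=M[16]=8
or ecx, 18 → ecx=8|18=26
add edx, 4 → edx=16+4=20
sub eax, 1 → eax=1-1=0
cmp eax, 0  (cmp 0,0)
jg L0: not taken
mov [0], ecx → M[0]=26
halt.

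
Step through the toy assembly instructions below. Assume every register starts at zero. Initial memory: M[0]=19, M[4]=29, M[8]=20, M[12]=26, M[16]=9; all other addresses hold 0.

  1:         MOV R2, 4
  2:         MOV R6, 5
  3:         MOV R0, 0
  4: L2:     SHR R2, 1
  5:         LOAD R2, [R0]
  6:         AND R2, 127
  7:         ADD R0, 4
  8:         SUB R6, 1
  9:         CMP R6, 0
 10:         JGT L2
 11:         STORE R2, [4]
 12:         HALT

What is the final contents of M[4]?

after MOV R2, 4: R2=4
after MOV R6, 5: R6=5
after MOV R0, 0: R0=0
after SHR R2, 1: R2=4>>1=2
after LOAD R2, [R0]: R2=M[0]=19
after AND R2, 127: R2=19&127=19
after ADD R0, 4: R0=0+4=4
after SUB R6, 1: R6=5-1=4
CMP R6, 0  (cmp 4,0)
JGT L2: taken
after SHR R2, 1: R2=19>>1=9
after LOAD R2, [R0]: R2=M[4]=29
after AND R2, 127: R2=29&127=29
after ADD R0, 4: R0=4+4=8
after SUB R6, 1: R6=4-1=3
CMP R6, 0  (cmp 3,0)
JGT L2: taken
after SHR R2, 1: R2=29>>1=14
after LOAD R2, [R0]: R2=M[8]=20
after AND R2, 127: R2=20&127=20
after ADD R0, 4: R0=8+4=12
after SUB R6, 1: R6=3-1=2
CMP R6, 0  (cmp 2,0)
JGT L2: taken
after SHR R2, 1: R2=20>>1=10
after LOAD R2, [R0]: R2=M[12]=26
after AND R2, 127: R2=26&127=26
after ADD R0, 4: R0=12+4=16
after SUB R6, 1: R6=2-1=1
CMP R6, 0  (cmp 1,0)
JGT L2: taken
after SHR R2, 1: R2=26>>1=13
after LOAD R2, [R0]: R2=M[16]=9
after AND R2, 127: R2=9&127=9
after ADD R0, 4: R0=16+4=20
after SUB R6, 1: R6=1-1=0
CMP R6, 0  (cmp 0,0)
JGT L2: not taken
STORE R2, [4] → M[4]=9
halt.

9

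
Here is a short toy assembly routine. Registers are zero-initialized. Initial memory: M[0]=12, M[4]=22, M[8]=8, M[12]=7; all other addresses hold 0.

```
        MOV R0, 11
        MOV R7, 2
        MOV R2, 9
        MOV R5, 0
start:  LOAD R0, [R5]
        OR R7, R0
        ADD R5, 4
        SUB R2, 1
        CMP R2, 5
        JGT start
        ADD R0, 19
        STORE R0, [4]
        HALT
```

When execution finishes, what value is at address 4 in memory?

26

R0=11
R7=2
R2=9
R5=0
R0=M[0]=12
R7=2|12=14
R5=0+4=4
R2=9-1=8
CMP R2, 5  (cmp 8,5)
JGT start: taken
R0=M[4]=22
R7=14|22=30
R5=4+4=8
R2=8-1=7
CMP R2, 5  (cmp 7,5)
JGT start: taken
R0=M[8]=8
R7=30|8=30
R5=8+4=12
R2=7-1=6
CMP R2, 5  (cmp 6,5)
JGT start: taken
R0=M[12]=7
R7=30|7=31
R5=12+4=16
R2=6-1=5
CMP R2, 5  (cmp 5,5)
JGT start: not taken
R0=7+19=26
STORE R0, [4] → M[4]=26
halt.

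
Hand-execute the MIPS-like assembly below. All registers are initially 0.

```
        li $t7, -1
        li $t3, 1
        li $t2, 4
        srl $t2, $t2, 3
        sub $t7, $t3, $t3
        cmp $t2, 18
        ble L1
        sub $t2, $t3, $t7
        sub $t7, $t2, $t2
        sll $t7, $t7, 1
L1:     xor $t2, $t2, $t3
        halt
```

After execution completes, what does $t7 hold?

$t7=-1
$t3=1
$t2=4
$t2=4>>3=0
$t7=1-1=0
cmp $t2, 18  (cmp 0,18)
ble L1: taken
$t2=0^1=1
halt.

0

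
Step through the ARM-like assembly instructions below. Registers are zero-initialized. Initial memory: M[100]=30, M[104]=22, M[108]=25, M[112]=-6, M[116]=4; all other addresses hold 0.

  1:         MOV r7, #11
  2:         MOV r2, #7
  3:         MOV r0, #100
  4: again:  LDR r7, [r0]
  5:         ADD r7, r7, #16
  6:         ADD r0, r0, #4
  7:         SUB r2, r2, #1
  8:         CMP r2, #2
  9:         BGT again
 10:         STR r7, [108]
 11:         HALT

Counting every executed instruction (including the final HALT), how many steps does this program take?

35

after MOV r7, #11: r7=11
after MOV r2, #7: r2=7
after MOV r0, #100: r0=100
after LDR r7, [r0]: r7=M[100]=30
after ADD r7, r7, #16: r7=30+16=46
after ADD r0, r0, #4: r0=100+4=104
after SUB r2, r2, #1: r2=7-1=6
CMP r2, #2  (cmp 6,2)
BGT again: taken
after LDR r7, [r0]: r7=M[104]=22
after ADD r7, r7, #16: r7=22+16=38
after ADD r0, r0, #4: r0=104+4=108
after SUB r2, r2, #1: r2=6-1=5
CMP r2, #2  (cmp 5,2)
BGT again: taken
after LDR r7, [r0]: r7=M[108]=25
after ADD r7, r7, #16: r7=25+16=41
after ADD r0, r0, #4: r0=108+4=112
after SUB r2, r2, #1: r2=5-1=4
CMP r2, #2  (cmp 4,2)
BGT again: taken
after LDR r7, [r0]: r7=M[112]=-6
after ADD r7, r7, #16: r7=(-6)+16=10
after ADD r0, r0, #4: r0=112+4=116
after SUB r2, r2, #1: r2=4-1=3
CMP r2, #2  (cmp 3,2)
BGT again: taken
after LDR r7, [r0]: r7=M[116]=4
after ADD r7, r7, #16: r7=4+16=20
after ADD r0, r0, #4: r0=116+4=120
after SUB r2, r2, #1: r2=3-1=2
CMP r2, #2  (cmp 2,2)
BGT again: not taken
STR r7, [108] → M[108]=20
halt.
Total executed instructions: 35.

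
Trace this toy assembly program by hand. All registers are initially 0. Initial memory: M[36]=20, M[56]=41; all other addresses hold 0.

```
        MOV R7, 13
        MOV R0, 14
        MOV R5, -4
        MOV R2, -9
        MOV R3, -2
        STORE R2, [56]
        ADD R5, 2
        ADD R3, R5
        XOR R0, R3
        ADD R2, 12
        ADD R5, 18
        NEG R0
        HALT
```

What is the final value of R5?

after MOV R7, 13: R7=13
after MOV R0, 14: R0=14
after MOV R5, -4: R5=-4
after MOV R2, -9: R2=-9
after MOV R3, -2: R3=-2
STORE R2, [56] → M[56]=-9
after ADD R5, 2: R5=(-4)+2=-2
after ADD R3, R5: R3=(-2)+(-2)=-4
after XOR R0, R3: R0=14^(-4)=-14
after ADD R2, 12: R2=(-9)+12=3
after ADD R5, 18: R5=(-2)+18=16
after NEG R0: R0=-(-14)=14
halt.

16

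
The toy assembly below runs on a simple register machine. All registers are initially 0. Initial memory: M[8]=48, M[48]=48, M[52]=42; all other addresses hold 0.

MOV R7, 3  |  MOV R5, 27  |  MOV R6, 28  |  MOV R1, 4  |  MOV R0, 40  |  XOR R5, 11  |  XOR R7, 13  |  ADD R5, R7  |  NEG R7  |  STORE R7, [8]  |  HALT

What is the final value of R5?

30

R7=3
R5=27
R6=28
R1=4
R0=40
R5=27^11=16
R7=3^13=14
R5=16+14=30
R7=-(14)=-14
STORE R7, [8] → M[8]=-14
halt.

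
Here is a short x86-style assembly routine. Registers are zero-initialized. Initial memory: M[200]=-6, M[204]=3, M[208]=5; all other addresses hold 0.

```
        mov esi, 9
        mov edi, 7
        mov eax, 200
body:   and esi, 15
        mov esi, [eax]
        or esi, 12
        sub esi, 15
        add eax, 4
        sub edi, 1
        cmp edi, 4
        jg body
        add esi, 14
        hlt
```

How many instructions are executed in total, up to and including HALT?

after mov esi, 9: esi=9
after mov edi, 7: edi=7
after mov eax, 200: eax=200
after and esi, 15: esi=9&15=9
after mov esi, [eax]: esi=M[200]=-6
after or esi, 12: esi=(-6)|12=-2
after sub esi, 15: esi=(-2)-15=-17
after add eax, 4: eax=200+4=204
after sub edi, 1: edi=7-1=6
cmp edi, 4  (cmp 6,4)
jg body: taken
after and esi, 15: esi=(-17)&15=15
after mov esi, [eax]: esi=M[204]=3
after or esi, 12: esi=3|12=15
after sub esi, 15: esi=15-15=0
after add eax, 4: eax=204+4=208
after sub edi, 1: edi=6-1=5
cmp edi, 4  (cmp 5,4)
jg body: taken
after and esi, 15: esi=0&15=0
after mov esi, [eax]: esi=M[208]=5
after or esi, 12: esi=5|12=13
after sub esi, 15: esi=13-15=-2
after add eax, 4: eax=208+4=212
after sub edi, 1: edi=5-1=4
cmp edi, 4  (cmp 4,4)
jg body: not taken
after add esi, 14: esi=(-2)+14=12
halt.
Total executed instructions: 29.

29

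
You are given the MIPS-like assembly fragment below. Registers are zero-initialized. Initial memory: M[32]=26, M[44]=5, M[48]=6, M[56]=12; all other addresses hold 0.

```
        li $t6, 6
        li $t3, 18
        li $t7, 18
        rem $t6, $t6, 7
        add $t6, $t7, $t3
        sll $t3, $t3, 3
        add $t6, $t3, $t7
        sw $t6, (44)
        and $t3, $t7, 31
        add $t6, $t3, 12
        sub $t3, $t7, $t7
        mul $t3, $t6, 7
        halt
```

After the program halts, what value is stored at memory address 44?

162

after li $t6, 6: $t6=6
after li $t3, 18: $t3=18
after li $t7, 18: $t7=18
after rem $t6, $t6, 7: $t6=6%7=6
after add $t6, $t7, $t3: $t6=18+18=36
after sll $t3, $t3, 3: $t3=18<<3=144
after add $t6, $t3, $t7: $t6=144+18=162
sw $t6, (44) → M[44]=162
after and $t3, $t7, 31: $t3=18&31=18
after add $t6, $t3, 12: $t6=18+12=30
after sub $t3, $t7, $t7: $t3=18-18=0
after mul $t3, $t6, 7: $t3=30*7=210
halt.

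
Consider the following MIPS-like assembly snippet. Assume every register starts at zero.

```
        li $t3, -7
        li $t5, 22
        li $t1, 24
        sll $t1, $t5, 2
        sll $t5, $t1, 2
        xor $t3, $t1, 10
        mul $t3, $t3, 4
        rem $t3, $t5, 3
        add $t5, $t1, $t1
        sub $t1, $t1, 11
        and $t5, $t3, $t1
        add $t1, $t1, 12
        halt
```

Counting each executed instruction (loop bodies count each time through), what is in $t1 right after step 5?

$t3=-7
$t5=22
$t1=24
$t1=22<<2=88
$t5=88<<2=352
After step 5: $t1 = 88.

88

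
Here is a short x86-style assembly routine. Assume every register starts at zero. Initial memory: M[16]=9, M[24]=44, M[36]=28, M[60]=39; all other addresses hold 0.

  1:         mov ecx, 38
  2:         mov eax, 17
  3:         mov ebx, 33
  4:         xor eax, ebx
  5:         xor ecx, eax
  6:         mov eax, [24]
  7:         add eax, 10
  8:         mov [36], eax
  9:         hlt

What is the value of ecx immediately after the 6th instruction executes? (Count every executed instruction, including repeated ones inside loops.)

mov ecx, 38 → ecx=38
mov eax, 17 → eax=17
mov ebx, 33 → ebx=33
xor eax, ebx → eax=17^33=48
xor ecx, eax → ecx=38^48=22
mov eax, [24] → eax=M[24]=44
After step 6: ecx = 22.

22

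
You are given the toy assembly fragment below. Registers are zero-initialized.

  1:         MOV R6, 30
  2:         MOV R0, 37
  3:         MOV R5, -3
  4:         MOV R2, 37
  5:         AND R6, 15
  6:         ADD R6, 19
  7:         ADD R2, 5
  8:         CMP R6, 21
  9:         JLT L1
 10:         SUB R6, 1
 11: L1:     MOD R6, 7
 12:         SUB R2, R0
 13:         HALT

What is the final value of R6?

4

after MOV R6, 30: R6=30
after MOV R0, 37: R0=37
after MOV R5, -3: R5=-3
after MOV R2, 37: R2=37
after AND R6, 15: R6=30&15=14
after ADD R6, 19: R6=14+19=33
after ADD R2, 5: R2=37+5=42
CMP R6, 21  (cmp 33,21)
JLT L1: not taken
after SUB R6, 1: R6=33-1=32
after MOD R6, 7: R6=32%7=4
after SUB R2, R0: R2=42-37=5
halt.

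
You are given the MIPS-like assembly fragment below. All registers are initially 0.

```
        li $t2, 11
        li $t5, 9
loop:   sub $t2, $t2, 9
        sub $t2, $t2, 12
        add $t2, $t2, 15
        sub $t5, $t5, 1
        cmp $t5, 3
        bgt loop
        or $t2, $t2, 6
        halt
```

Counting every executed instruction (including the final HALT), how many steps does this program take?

after li $t2, 11: $t2=11
after li $t5, 9: $t5=9
after sub $t2, $t2, 9: $t2=11-9=2
after sub $t2, $t2, 12: $t2=2-12=-10
after add $t2, $t2, 15: $t2=(-10)+15=5
after sub $t5, $t5, 1: $t5=9-1=8
cmp $t5, 3  (cmp 8,3)
bgt loop: taken
after sub $t2, $t2, 9: $t2=5-9=-4
after sub $t2, $t2, 12: $t2=(-4)-12=-16
after add $t2, $t2, 15: $t2=(-16)+15=-1
after sub $t5, $t5, 1: $t5=8-1=7
cmp $t5, 3  (cmp 7,3)
bgt loop: taken
after sub $t2, $t2, 9: $t2=(-1)-9=-10
after sub $t2, $t2, 12: $t2=(-10)-12=-22
after add $t2, $t2, 15: $t2=(-22)+15=-7
after sub $t5, $t5, 1: $t5=7-1=6
cmp $t5, 3  (cmp 6,3)
bgt loop: taken
after sub $t2, $t2, 9: $t2=(-7)-9=-16
after sub $t2, $t2, 12: $t2=(-16)-12=-28
after add $t2, $t2, 15: $t2=(-28)+15=-13
after sub $t5, $t5, 1: $t5=6-1=5
cmp $t5, 3  (cmp 5,3)
bgt loop: taken
after sub $t2, $t2, 9: $t2=(-13)-9=-22
after sub $t2, $t2, 12: $t2=(-22)-12=-34
after add $t2, $t2, 15: $t2=(-34)+15=-19
after sub $t5, $t5, 1: $t5=5-1=4
cmp $t5, 3  (cmp 4,3)
bgt loop: taken
after sub $t2, $t2, 9: $t2=(-19)-9=-28
after sub $t2, $t2, 12: $t2=(-28)-12=-40
after add $t2, $t2, 15: $t2=(-40)+15=-25
after sub $t5, $t5, 1: $t5=4-1=3
cmp $t5, 3  (cmp 3,3)
bgt loop: not taken
after or $t2, $t2, 6: $t2=(-25)|6=-25
halt.
Total executed instructions: 40.

40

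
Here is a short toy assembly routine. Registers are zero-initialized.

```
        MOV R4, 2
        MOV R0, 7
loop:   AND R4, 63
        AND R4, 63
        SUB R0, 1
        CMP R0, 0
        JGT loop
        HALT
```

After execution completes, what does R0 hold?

0

MOV R4, 2 → R4=2
MOV R0, 7 → R0=7
AND R4, 63 → R4=2&63=2
AND R4, 63 → R4=2&63=2
SUB R0, 1 → R0=7-1=6
CMP R0, 0  (cmp 6,0)
JGT loop: taken
AND R4, 63 → R4=2&63=2
AND R4, 63 → R4=2&63=2
SUB R0, 1 → R0=6-1=5
CMP R0, 0  (cmp 5,0)
JGT loop: taken
AND R4, 63 → R4=2&63=2
AND R4, 63 → R4=2&63=2
SUB R0, 1 → R0=5-1=4
CMP R0, 0  (cmp 4,0)
JGT loop: taken
AND R4, 63 → R4=2&63=2
AND R4, 63 → R4=2&63=2
SUB R0, 1 → R0=4-1=3
CMP R0, 0  (cmp 3,0)
JGT loop: taken
AND R4, 63 → R4=2&63=2
AND R4, 63 → R4=2&63=2
SUB R0, 1 → R0=3-1=2
CMP R0, 0  (cmp 2,0)
JGT loop: taken
AND R4, 63 → R4=2&63=2
AND R4, 63 → R4=2&63=2
SUB R0, 1 → R0=2-1=1
CMP R0, 0  (cmp 1,0)
JGT loop: taken
AND R4, 63 → R4=2&63=2
AND R4, 63 → R4=2&63=2
SUB R0, 1 → R0=1-1=0
CMP R0, 0  (cmp 0,0)
JGT loop: not taken
halt.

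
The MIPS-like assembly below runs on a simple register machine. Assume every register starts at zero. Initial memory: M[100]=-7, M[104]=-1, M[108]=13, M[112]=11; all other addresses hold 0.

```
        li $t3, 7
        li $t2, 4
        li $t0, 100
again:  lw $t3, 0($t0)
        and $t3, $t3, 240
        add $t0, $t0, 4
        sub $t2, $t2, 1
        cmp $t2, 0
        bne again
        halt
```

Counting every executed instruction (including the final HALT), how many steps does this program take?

after li $t3, 7: $t3=7
after li $t2, 4: $t2=4
after li $t0, 100: $t0=100
after lw $t3, 0($t0): $t3=M[100]=-7
after and $t3, $t3, 240: $t3=(-7)&240=240
after add $t0, $t0, 4: $t0=100+4=104
after sub $t2, $t2, 1: $t2=4-1=3
cmp $t2, 0  (cmp 3,0)
bne again: taken
after lw $t3, 0($t0): $t3=M[104]=-1
after and $t3, $t3, 240: $t3=(-1)&240=240
after add $t0, $t0, 4: $t0=104+4=108
after sub $t2, $t2, 1: $t2=3-1=2
cmp $t2, 0  (cmp 2,0)
bne again: taken
after lw $t3, 0($t0): $t3=M[108]=13
after and $t3, $t3, 240: $t3=13&240=0
after add $t0, $t0, 4: $t0=108+4=112
after sub $t2, $t2, 1: $t2=2-1=1
cmp $t2, 0  (cmp 1,0)
bne again: taken
after lw $t3, 0($t0): $t3=M[112]=11
after and $t3, $t3, 240: $t3=11&240=0
after add $t0, $t0, 4: $t0=112+4=116
after sub $t2, $t2, 1: $t2=1-1=0
cmp $t2, 0  (cmp 0,0)
bne again: not taken
halt.
Total executed instructions: 28.

28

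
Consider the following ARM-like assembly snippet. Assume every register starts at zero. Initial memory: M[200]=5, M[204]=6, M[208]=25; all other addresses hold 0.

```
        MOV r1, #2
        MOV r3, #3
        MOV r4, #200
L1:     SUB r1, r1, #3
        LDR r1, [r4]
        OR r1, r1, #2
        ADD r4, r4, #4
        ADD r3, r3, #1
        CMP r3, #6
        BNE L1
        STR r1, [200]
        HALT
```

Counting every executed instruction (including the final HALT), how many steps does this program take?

r1=2
r3=3
r4=200
r1=2-3=-1
r1=M[200]=5
r1=5|2=7
r4=200+4=204
r3=3+1=4
CMP r3, #6  (cmp 4,6)
BNE L1: taken
r1=7-3=4
r1=M[204]=6
r1=6|2=6
r4=204+4=208
r3=4+1=5
CMP r3, #6  (cmp 5,6)
BNE L1: taken
r1=6-3=3
r1=M[208]=25
r1=25|2=27
r4=208+4=212
r3=5+1=6
CMP r3, #6  (cmp 6,6)
BNE L1: not taken
STR r1, [200] → M[200]=27
halt.
Total executed instructions: 26.

26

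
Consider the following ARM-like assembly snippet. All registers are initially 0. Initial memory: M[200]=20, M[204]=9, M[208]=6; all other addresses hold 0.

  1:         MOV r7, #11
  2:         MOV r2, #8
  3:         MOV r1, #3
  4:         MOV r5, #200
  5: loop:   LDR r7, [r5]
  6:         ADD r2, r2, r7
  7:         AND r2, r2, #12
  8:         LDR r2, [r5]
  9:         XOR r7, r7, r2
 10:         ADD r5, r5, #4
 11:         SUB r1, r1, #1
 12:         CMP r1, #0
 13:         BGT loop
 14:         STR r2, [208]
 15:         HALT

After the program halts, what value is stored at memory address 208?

r7=11
r2=8
r1=3
r5=200
r7=M[200]=20
r2=8+20=28
r2=28&12=12
r2=M[200]=20
r7=20^20=0
r5=200+4=204
r1=3-1=2
CMP r1, #0  (cmp 2,0)
BGT loop: taken
r7=M[204]=9
r2=20+9=29
r2=29&12=12
r2=M[204]=9
r7=9^9=0
r5=204+4=208
r1=2-1=1
CMP r1, #0  (cmp 1,0)
BGT loop: taken
r7=M[208]=6
r2=9+6=15
r2=15&12=12
r2=M[208]=6
r7=6^6=0
r5=208+4=212
r1=1-1=0
CMP r1, #0  (cmp 0,0)
BGT loop: not taken
STR r2, [208] → M[208]=6
halt.

6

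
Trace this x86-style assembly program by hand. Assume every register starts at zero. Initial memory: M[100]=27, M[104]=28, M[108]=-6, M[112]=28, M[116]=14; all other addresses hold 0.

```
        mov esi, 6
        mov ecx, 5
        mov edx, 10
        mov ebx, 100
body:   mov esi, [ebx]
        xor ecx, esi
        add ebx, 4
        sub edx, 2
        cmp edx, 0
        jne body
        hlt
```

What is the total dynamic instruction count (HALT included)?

esi=6
ecx=5
edx=10
ebx=100
esi=M[100]=27
ecx=5^27=30
ebx=100+4=104
edx=10-2=8
cmp edx, 0  (cmp 8,0)
jne body: taken
esi=M[104]=28
ecx=30^28=2
ebx=104+4=108
edx=8-2=6
cmp edx, 0  (cmp 6,0)
jne body: taken
esi=M[108]=-6
ecx=2^(-6)=-8
ebx=108+4=112
edx=6-2=4
cmp edx, 0  (cmp 4,0)
jne body: taken
esi=M[112]=28
ecx=(-8)^28=-28
ebx=112+4=116
edx=4-2=2
cmp edx, 0  (cmp 2,0)
jne body: taken
esi=M[116]=14
ecx=(-28)^14=-22
ebx=116+4=120
edx=2-2=0
cmp edx, 0  (cmp 0,0)
jne body: not taken
halt.
Total executed instructions: 35.

35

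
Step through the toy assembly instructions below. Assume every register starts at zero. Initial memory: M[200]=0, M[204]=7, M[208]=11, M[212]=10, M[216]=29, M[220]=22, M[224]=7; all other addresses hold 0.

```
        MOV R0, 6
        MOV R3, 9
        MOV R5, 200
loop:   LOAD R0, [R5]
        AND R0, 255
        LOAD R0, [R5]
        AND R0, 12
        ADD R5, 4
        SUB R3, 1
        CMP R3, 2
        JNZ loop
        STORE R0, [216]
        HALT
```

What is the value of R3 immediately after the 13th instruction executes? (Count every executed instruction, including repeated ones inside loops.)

8

R0=6
R3=9
R5=200
R0=M[200]=0
R0=0&255=0
R0=M[200]=0
R0=0&12=0
R5=200+4=204
R3=9-1=8
CMP R3, 2  (cmp 8,2)
JNZ loop: taken
R0=M[204]=7
R0=7&255=7
After step 13: R3 = 8.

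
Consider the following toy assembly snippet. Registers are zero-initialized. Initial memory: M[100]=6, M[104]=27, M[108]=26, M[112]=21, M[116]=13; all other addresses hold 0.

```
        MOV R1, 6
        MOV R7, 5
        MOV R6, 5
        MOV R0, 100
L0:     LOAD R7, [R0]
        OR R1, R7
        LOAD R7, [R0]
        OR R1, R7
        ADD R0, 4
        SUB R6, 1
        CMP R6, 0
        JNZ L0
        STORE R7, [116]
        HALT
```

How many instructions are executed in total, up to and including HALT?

R1=6
R7=5
R6=5
R0=100
R7=M[100]=6
R1=6|6=6
R7=M[100]=6
R1=6|6=6
R0=100+4=104
R6=5-1=4
CMP R6, 0  (cmp 4,0)
JNZ L0: taken
R7=M[104]=27
R1=6|27=31
R7=M[104]=27
R1=31|27=31
R0=104+4=108
R6=4-1=3
CMP R6, 0  (cmp 3,0)
JNZ L0: taken
R7=M[108]=26
R1=31|26=31
R7=M[108]=26
R1=31|26=31
R0=108+4=112
R6=3-1=2
CMP R6, 0  (cmp 2,0)
JNZ L0: taken
R7=M[112]=21
R1=31|21=31
R7=M[112]=21
R1=31|21=31
R0=112+4=116
R6=2-1=1
CMP R6, 0  (cmp 1,0)
JNZ L0: taken
R7=M[116]=13
R1=31|13=31
R7=M[116]=13
R1=31|13=31
R0=116+4=120
R6=1-1=0
CMP R6, 0  (cmp 0,0)
JNZ L0: not taken
STORE R7, [116] → M[116]=13
halt.
Total executed instructions: 46.

46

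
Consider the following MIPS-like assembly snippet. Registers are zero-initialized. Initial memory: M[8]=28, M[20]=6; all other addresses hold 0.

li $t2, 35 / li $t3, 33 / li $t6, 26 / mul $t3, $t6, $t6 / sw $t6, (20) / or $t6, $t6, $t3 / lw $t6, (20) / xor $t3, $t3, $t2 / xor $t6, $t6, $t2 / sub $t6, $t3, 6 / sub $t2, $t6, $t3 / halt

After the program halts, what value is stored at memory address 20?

26

li $t2, 35 → $t2=35
li $t3, 33 → $t3=33
li $t6, 26 → $t6=26
mul $t3, $t6, $t6 → $t3=26*26=676
sw $t6, (20) → M[20]=26
or $t6, $t6, $t3 → $t6=26|676=702
lw $t6, (20) → $t6=M[20]=26
xor $t3, $t3, $t2 → $t3=676^35=647
xor $t6, $t6, $t2 → $t6=26^35=57
sub $t6, $t3, 6 → $t6=647-6=641
sub $t2, $t6, $t3 → $t2=641-647=-6
halt.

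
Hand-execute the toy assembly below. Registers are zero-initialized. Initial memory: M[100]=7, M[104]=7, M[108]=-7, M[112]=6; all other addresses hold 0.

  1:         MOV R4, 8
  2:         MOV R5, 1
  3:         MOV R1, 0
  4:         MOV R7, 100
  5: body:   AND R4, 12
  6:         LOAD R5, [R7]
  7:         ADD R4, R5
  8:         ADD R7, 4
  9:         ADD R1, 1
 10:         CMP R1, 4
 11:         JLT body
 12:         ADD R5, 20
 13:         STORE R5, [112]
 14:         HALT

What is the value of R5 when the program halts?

MOV R4, 8 → R4=8
MOV R5, 1 → R5=1
MOV R1, 0 → R1=0
MOV R7, 100 → R7=100
AND R4, 12 → R4=8&12=8
LOAD R5, [R7] → R5=M[100]=7
ADD R4, R5 → R4=8+7=15
ADD R7, 4 → R7=100+4=104
ADD R1, 1 → R1=0+1=1
CMP R1, 4  (cmp 1,4)
JLT body: taken
AND R4, 12 → R4=15&12=12
LOAD R5, [R7] → R5=M[104]=7
ADD R4, R5 → R4=12+7=19
ADD R7, 4 → R7=104+4=108
ADD R1, 1 → R1=1+1=2
CMP R1, 4  (cmp 2,4)
JLT body: taken
AND R4, 12 → R4=19&12=0
LOAD R5, [R7] → R5=M[108]=-7
ADD R4, R5 → R4=0+(-7)=-7
ADD R7, 4 → R7=108+4=112
ADD R1, 1 → R1=2+1=3
CMP R1, 4  (cmp 3,4)
JLT body: taken
AND R4, 12 → R4=(-7)&12=8
LOAD R5, [R7] → R5=M[112]=6
ADD R4, R5 → R4=8+6=14
ADD R7, 4 → R7=112+4=116
ADD R1, 1 → R1=3+1=4
CMP R1, 4  (cmp 4,4)
JLT body: not taken
ADD R5, 20 → R5=6+20=26
STORE R5, [112] → M[112]=26
halt.

26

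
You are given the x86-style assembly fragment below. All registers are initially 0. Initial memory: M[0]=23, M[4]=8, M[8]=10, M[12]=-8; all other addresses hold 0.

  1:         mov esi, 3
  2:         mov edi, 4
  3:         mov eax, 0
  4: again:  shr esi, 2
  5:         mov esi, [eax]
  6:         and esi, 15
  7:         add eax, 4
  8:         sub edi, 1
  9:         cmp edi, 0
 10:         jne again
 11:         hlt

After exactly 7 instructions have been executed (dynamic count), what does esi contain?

mov esi, 3 → esi=3
mov edi, 4 → edi=4
mov eax, 0 → eax=0
shr esi, 2 → esi=3>>2=0
mov esi, [eax] → esi=M[0]=23
and esi, 15 → esi=23&15=7
add eax, 4 → eax=0+4=4
After step 7: esi = 7.

7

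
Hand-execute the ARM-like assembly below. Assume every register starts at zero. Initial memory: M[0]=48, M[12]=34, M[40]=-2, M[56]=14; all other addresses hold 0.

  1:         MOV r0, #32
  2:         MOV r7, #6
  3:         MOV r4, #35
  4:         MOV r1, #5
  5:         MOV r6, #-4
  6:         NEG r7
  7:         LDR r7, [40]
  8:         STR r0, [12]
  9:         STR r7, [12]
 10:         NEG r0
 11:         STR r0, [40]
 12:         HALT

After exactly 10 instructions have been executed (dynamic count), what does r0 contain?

-32

MOV r0, #32 → r0=32
MOV r7, #6 → r7=6
MOV r4, #35 → r4=35
MOV r1, #5 → r1=5
MOV r6, #-4 → r6=-4
NEG r7 → r7=-(6)=-6
LDR r7, [40] → r7=M[40]=-2
STR r0, [12] → M[12]=32
STR r7, [12] → M[12]=-2
NEG r0 → r0=-(32)=-32
After step 10: r0 = -32.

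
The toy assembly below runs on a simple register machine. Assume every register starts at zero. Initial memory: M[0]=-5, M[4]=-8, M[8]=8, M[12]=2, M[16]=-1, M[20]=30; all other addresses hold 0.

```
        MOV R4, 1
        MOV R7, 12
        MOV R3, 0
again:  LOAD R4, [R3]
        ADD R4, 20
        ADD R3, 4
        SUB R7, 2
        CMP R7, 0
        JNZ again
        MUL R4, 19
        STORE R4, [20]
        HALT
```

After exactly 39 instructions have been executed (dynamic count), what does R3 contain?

MOV R4, 1 → R4=1
MOV R7, 12 → R7=12
MOV R3, 0 → R3=0
LOAD R4, [R3] → R4=M[0]=-5
ADD R4, 20 → R4=(-5)+20=15
ADD R3, 4 → R3=0+4=4
SUB R7, 2 → R7=12-2=10
CMP R7, 0  (cmp 10,0)
JNZ again: taken
LOAD R4, [R3] → R4=M[4]=-8
ADD R4, 20 → R4=(-8)+20=12
ADD R3, 4 → R3=4+4=8
SUB R7, 2 → R7=10-2=8
CMP R7, 0  (cmp 8,0)
JNZ again: taken
LOAD R4, [R3] → R4=M[8]=8
ADD R4, 20 → R4=8+20=28
ADD R3, 4 → R3=8+4=12
SUB R7, 2 → R7=8-2=6
CMP R7, 0  (cmp 6,0)
JNZ again: taken
LOAD R4, [R3] → R4=M[12]=2
ADD R4, 20 → R4=2+20=22
ADD R3, 4 → R3=12+4=16
SUB R7, 2 → R7=6-2=4
CMP R7, 0  (cmp 4,0)
JNZ again: taken
LOAD R4, [R3] → R4=M[16]=-1
ADD R4, 20 → R4=(-1)+20=19
ADD R3, 4 → R3=16+4=20
SUB R7, 2 → R7=4-2=2
CMP R7, 0  (cmp 2,0)
JNZ again: taken
LOAD R4, [R3] → R4=M[20]=30
ADD R4, 20 → R4=30+20=50
ADD R3, 4 → R3=20+4=24
SUB R7, 2 → R7=2-2=0
CMP R7, 0  (cmp 0,0)
JNZ again: not taken
After step 39: R3 = 24.

24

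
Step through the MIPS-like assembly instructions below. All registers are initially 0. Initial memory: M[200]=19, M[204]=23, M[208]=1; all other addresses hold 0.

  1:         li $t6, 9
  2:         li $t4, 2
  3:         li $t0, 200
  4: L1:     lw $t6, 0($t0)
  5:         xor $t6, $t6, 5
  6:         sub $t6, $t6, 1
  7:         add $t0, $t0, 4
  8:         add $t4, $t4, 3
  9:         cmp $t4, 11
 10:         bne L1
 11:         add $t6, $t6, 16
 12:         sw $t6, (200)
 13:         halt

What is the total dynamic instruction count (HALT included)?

27

li $t6, 9 → $t6=9
li $t4, 2 → $t4=2
li $t0, 200 → $t0=200
lw $t6, 0($t0) → $t6=M[200]=19
xor $t6, $t6, 5 → $t6=19^5=22
sub $t6, $t6, 1 → $t6=22-1=21
add $t0, $t0, 4 → $t0=200+4=204
add $t4, $t4, 3 → $t4=2+3=5
cmp $t4, 11  (cmp 5,11)
bne L1: taken
lw $t6, 0($t0) → $t6=M[204]=23
xor $t6, $t6, 5 → $t6=23^5=18
sub $t6, $t6, 1 → $t6=18-1=17
add $t0, $t0, 4 → $t0=204+4=208
add $t4, $t4, 3 → $t4=5+3=8
cmp $t4, 11  (cmp 8,11)
bne L1: taken
lw $t6, 0($t0) → $t6=M[208]=1
xor $t6, $t6, 5 → $t6=1^5=4
sub $t6, $t6, 1 → $t6=4-1=3
add $t0, $t0, 4 → $t0=208+4=212
add $t4, $t4, 3 → $t4=8+3=11
cmp $t4, 11  (cmp 11,11)
bne L1: not taken
add $t6, $t6, 16 → $t6=3+16=19
sw $t6, (200) → M[200]=19
halt.
Total executed instructions: 27.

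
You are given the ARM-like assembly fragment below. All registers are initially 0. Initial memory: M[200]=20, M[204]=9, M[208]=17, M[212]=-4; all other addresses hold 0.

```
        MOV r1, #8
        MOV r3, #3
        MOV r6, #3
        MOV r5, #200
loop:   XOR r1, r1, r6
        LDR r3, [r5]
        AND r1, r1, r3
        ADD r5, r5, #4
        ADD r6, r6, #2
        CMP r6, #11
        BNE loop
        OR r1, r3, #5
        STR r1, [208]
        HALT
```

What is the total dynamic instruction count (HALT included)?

35

MOV r1, #8 → r1=8
MOV r3, #3 → r3=3
MOV r6, #3 → r6=3
MOV r5, #200 → r5=200
XOR r1, r1, r6 → r1=8^3=11
LDR r3, [r5] → r3=M[200]=20
AND r1, r1, r3 → r1=11&20=0
ADD r5, r5, #4 → r5=200+4=204
ADD r6, r6, #2 → r6=3+2=5
CMP r6, #11  (cmp 5,11)
BNE loop: taken
XOR r1, r1, r6 → r1=0^5=5
LDR r3, [r5] → r3=M[204]=9
AND r1, r1, r3 → r1=5&9=1
ADD r5, r5, #4 → r5=204+4=208
ADD r6, r6, #2 → r6=5+2=7
CMP r6, #11  (cmp 7,11)
BNE loop: taken
XOR r1, r1, r6 → r1=1^7=6
LDR r3, [r5] → r3=M[208]=17
AND r1, r1, r3 → r1=6&17=0
ADD r5, r5, #4 → r5=208+4=212
ADD r6, r6, #2 → r6=7+2=9
CMP r6, #11  (cmp 9,11)
BNE loop: taken
XOR r1, r1, r6 → r1=0^9=9
LDR r3, [r5] → r3=M[212]=-4
AND r1, r1, r3 → r1=9&(-4)=8
ADD r5, r5, #4 → r5=212+4=216
ADD r6, r6, #2 → r6=9+2=11
CMP r6, #11  (cmp 11,11)
BNE loop: not taken
OR r1, r3, #5 → r1=(-4)|5=-3
STR r1, [208] → M[208]=-3
halt.
Total executed instructions: 35.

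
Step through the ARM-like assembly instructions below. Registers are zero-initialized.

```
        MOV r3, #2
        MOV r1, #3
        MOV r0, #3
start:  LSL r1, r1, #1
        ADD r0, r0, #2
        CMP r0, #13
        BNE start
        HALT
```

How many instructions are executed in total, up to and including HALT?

MOV r3, #2 → r3=2
MOV r1, #3 → r1=3
MOV r0, #3 → r0=3
LSL r1, r1, #1 → r1=3<<1=6
ADD r0, r0, #2 → r0=3+2=5
CMP r0, #13  (cmp 5,13)
BNE start: taken
LSL r1, r1, #1 → r1=6<<1=12
ADD r0, r0, #2 → r0=5+2=7
CMP r0, #13  (cmp 7,13)
BNE start: taken
LSL r1, r1, #1 → r1=12<<1=24
ADD r0, r0, #2 → r0=7+2=9
CMP r0, #13  (cmp 9,13)
BNE start: taken
LSL r1, r1, #1 → r1=24<<1=48
ADD r0, r0, #2 → r0=9+2=11
CMP r0, #13  (cmp 11,13)
BNE start: taken
LSL r1, r1, #1 → r1=48<<1=96
ADD r0, r0, #2 → r0=11+2=13
CMP r0, #13  (cmp 13,13)
BNE start: not taken
halt.
Total executed instructions: 24.

24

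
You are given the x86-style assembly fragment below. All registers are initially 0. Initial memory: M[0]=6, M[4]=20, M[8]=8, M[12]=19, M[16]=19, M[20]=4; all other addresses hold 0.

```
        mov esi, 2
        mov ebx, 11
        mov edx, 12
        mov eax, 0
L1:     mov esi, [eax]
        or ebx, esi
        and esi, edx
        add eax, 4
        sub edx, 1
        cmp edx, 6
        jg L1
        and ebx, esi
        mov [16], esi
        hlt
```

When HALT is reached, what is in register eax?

mov esi, 2 → esi=2
mov ebx, 11 → ebx=11
mov edx, 12 → edx=12
mov eax, 0 → eax=0
mov esi, [eax] → esi=M[0]=6
or ebx, esi → ebx=11|6=15
and esi, edx → esi=6&12=4
add eax, 4 → eax=0+4=4
sub edx, 1 → edx=12-1=11
cmp edx, 6  (cmp 11,6)
jg L1: taken
mov esi, [eax] → esi=M[4]=20
or ebx, esi → ebx=15|20=31
and esi, edx → esi=20&11=0
add eax, 4 → eax=4+4=8
sub edx, 1 → edx=11-1=10
cmp edx, 6  (cmp 10,6)
jg L1: taken
mov esi, [eax] → esi=M[8]=8
or ebx, esi → ebx=31|8=31
and esi, edx → esi=8&10=8
add eax, 4 → eax=8+4=12
sub edx, 1 → edx=10-1=9
cmp edx, 6  (cmp 9,6)
jg L1: taken
mov esi, [eax] → esi=M[12]=19
or ebx, esi → ebx=31|19=31
and esi, edx → esi=19&9=1
add eax, 4 → eax=12+4=16
sub edx, 1 → edx=9-1=8
cmp edx, 6  (cmp 8,6)
jg L1: taken
mov esi, [eax] → esi=M[16]=19
or ebx, esi → ebx=31|19=31
and esi, edx → esi=19&8=0
add eax, 4 → eax=16+4=20
sub edx, 1 → edx=8-1=7
cmp edx, 6  (cmp 7,6)
jg L1: taken
mov esi, [eax] → esi=M[20]=4
or ebx, esi → ebx=31|4=31
and esi, edx → esi=4&7=4
add eax, 4 → eax=20+4=24
sub edx, 1 → edx=7-1=6
cmp edx, 6  (cmp 6,6)
jg L1: not taken
and ebx, esi → ebx=31&4=4
mov [16], esi → M[16]=4
halt.

24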